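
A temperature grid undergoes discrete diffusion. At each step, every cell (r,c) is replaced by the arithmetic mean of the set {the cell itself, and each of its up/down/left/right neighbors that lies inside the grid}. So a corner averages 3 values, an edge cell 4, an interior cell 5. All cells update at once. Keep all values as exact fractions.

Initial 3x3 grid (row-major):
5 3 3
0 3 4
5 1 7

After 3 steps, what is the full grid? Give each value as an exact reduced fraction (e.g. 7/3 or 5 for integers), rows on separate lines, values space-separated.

Answer: 6187/2160 7919/2400 7247/2160
43889/14400 1539/500 52789/14400
231/80 4097/1200 2539/720

Derivation:
After step 1:
  8/3 7/2 10/3
  13/4 11/5 17/4
  2 4 4
After step 2:
  113/36 117/40 133/36
  607/240 86/25 827/240
  37/12 61/20 49/12
After step 3:
  6187/2160 7919/2400 7247/2160
  43889/14400 1539/500 52789/14400
  231/80 4097/1200 2539/720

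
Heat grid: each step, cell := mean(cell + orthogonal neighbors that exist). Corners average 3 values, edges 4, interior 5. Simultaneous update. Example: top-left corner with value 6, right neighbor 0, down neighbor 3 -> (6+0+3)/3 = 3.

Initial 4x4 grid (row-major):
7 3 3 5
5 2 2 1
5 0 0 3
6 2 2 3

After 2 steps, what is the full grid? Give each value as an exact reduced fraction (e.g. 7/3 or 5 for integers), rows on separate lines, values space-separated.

Answer: 9/2 18/5 29/10 3
323/80 143/50 57/25 91/40
893/240 121/50 83/50 257/120
65/18 623/240 499/240 37/18

Derivation:
After step 1:
  5 15/4 13/4 3
  19/4 12/5 8/5 11/4
  4 9/5 7/5 7/4
  13/3 5/2 7/4 8/3
After step 2:
  9/2 18/5 29/10 3
  323/80 143/50 57/25 91/40
  893/240 121/50 83/50 257/120
  65/18 623/240 499/240 37/18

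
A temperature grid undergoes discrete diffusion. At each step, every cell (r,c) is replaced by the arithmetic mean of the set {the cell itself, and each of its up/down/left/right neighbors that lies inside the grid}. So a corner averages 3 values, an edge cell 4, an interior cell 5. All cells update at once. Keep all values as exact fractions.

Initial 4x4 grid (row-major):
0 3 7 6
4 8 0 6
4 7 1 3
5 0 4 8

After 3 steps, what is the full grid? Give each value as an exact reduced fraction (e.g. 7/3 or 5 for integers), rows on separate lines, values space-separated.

After step 1:
  7/3 9/2 4 19/3
  4 22/5 22/5 15/4
  5 4 3 9/2
  3 4 13/4 5
After step 2:
  65/18 457/120 577/120 169/36
  59/15 213/50 391/100 1139/240
  4 102/25 383/100 65/16
  4 57/16 61/16 17/4
After step 3:
  4087/1080 14839/3600 15499/3600 10259/2160
  889/225 2399/600 5173/1200 31343/7200
  1201/300 7893/2000 3939/1000 10133/2400
  185/48 3091/800 3091/800 97/24

Answer: 4087/1080 14839/3600 15499/3600 10259/2160
889/225 2399/600 5173/1200 31343/7200
1201/300 7893/2000 3939/1000 10133/2400
185/48 3091/800 3091/800 97/24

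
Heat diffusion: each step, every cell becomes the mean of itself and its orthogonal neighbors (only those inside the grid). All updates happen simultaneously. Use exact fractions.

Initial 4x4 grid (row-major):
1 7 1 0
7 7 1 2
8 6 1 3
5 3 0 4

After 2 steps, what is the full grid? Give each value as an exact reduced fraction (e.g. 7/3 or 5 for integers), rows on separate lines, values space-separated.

Answer: 59/12 337/80 193/80 19/12
457/80 91/20 279/100 37/20
271/48 114/25 141/50 32/15
46/9 95/24 301/120 41/18

Derivation:
After step 1:
  5 4 9/4 1
  23/4 28/5 12/5 3/2
  13/2 5 11/5 5/2
  16/3 7/2 2 7/3
After step 2:
  59/12 337/80 193/80 19/12
  457/80 91/20 279/100 37/20
  271/48 114/25 141/50 32/15
  46/9 95/24 301/120 41/18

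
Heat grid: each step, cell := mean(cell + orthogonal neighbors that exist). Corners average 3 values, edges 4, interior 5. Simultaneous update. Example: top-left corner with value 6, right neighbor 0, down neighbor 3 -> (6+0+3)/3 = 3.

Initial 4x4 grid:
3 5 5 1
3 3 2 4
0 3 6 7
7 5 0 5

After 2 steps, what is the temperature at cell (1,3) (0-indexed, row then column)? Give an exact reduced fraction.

Step 1: cell (1,3) = 7/2
Step 2: cell (1,3) = 49/12
Full grid after step 2:
  119/36 847/240 175/48 121/36
  371/120 337/100 351/100 49/12
  129/40 86/25 41/10 83/20
  11/3 303/80 307/80 9/2

Answer: 49/12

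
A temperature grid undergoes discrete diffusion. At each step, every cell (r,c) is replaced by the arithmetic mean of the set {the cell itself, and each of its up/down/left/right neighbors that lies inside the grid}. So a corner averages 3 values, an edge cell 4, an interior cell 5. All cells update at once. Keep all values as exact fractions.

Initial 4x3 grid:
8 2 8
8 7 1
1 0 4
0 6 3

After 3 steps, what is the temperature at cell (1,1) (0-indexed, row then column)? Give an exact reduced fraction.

Answer: 12323/3000

Derivation:
Step 1: cell (1,1) = 18/5
Step 2: cell (1,1) = 489/100
Step 3: cell (1,1) = 12323/3000
Full grid after step 3:
  617/120 74969/14400 9661/2160
  11389/2400 12323/3000 7723/1800
  23447/7200 10823/3000 11611/3600
  3223/1080 39629/14400 7001/2160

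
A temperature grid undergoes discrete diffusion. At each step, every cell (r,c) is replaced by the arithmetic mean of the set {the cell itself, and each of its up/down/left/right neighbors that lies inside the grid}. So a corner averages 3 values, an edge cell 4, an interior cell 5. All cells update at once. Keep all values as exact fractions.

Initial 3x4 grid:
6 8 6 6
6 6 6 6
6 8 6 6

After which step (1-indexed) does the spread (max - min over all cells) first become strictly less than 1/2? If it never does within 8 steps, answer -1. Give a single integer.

Answer: 3

Derivation:
Step 1: max=34/5, min=6, spread=4/5
Step 2: max=397/60, min=6, spread=37/60
Step 3: max=3517/540, min=221/36, spread=101/270
  -> spread < 1/2 first at step 3
Step 4: max=87551/13500, min=13891/2250, spread=841/2700
Step 5: max=196129/30375, min=504299/81000, spread=11227/48600
Step 6: max=313134341/48600000, min=25289543/4050000, spread=386393/1944000
Step 7: max=2809299481/437400000, min=1523441437/243000000, spread=41940559/273375000
Step 8: max=1122136076621/174960000000, min=91564281083/14580000000, spread=186917629/1399680000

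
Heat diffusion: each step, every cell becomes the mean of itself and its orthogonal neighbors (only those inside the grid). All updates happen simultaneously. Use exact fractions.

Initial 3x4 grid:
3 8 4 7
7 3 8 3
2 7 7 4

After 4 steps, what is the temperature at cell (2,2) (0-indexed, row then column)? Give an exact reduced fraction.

Answer: 1151857/216000

Derivation:
Step 1: cell (2,2) = 13/2
Step 2: cell (2,2) = 251/48
Step 3: cell (2,2) = 40771/7200
Step 4: cell (2,2) = 1151857/216000
Full grid after step 4:
  223469/43200 131713/24000 1160857/216000 22351/4050
  4582013/864000 1886047/360000 1002911/180000 2306899/432000
  662707/129600 1172417/216000 1151857/216000 177833/32400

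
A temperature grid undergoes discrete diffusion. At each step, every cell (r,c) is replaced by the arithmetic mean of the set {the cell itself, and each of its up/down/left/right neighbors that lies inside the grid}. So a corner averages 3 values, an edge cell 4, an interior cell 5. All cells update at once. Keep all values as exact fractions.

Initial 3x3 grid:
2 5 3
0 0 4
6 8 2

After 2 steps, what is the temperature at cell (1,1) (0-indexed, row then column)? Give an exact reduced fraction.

Answer: 283/100

Derivation:
Step 1: cell (1,1) = 17/5
Step 2: cell (1,1) = 283/100
Full grid after step 2:
  41/18 367/120 35/12
  31/10 283/100 859/240
  32/9 251/60 131/36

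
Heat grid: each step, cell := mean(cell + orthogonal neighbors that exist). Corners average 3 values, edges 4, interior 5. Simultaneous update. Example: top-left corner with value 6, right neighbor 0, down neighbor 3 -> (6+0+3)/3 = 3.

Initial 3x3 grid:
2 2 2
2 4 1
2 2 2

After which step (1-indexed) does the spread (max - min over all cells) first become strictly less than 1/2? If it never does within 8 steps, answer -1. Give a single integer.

Answer: 2

Derivation:
Step 1: max=5/2, min=5/3, spread=5/6
Step 2: max=239/100, min=467/240, spread=533/1200
  -> spread < 1/2 first at step 2
Step 3: max=5539/2400, min=4447/2160, spread=5381/21600
Step 4: max=24287/10800, min=1816523/864000, spread=126437/864000
Step 5: max=19277351/8640000, min=16619143/7776000, spread=7304729/77760000
Step 6: max=28646111/12960000, min=6686251907/3110400000, spread=188814733/3110400000
Step 7: max=22842063353/10368000000, min=60541089487/27993600000, spread=11324815661/279936000000
Step 8: max=307193609947/139968000000, min=24269568491963/11197440000000, spread=101973434599/3732480000000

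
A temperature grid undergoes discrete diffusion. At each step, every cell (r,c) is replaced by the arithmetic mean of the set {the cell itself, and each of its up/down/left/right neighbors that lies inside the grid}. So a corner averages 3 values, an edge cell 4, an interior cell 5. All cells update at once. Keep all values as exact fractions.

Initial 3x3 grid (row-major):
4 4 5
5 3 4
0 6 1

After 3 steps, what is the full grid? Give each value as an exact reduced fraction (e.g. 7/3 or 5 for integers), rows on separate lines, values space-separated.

Answer: 2141/540 6901/1800 8669/2160
2117/600 7607/2000 5737/1600
3767/1080 23729/7200 7639/2160

Derivation:
After step 1:
  13/3 4 13/3
  3 22/5 13/4
  11/3 5/2 11/3
After step 2:
  34/9 64/15 139/36
  77/20 343/100 313/80
  55/18 427/120 113/36
After step 3:
  2141/540 6901/1800 8669/2160
  2117/600 7607/2000 5737/1600
  3767/1080 23729/7200 7639/2160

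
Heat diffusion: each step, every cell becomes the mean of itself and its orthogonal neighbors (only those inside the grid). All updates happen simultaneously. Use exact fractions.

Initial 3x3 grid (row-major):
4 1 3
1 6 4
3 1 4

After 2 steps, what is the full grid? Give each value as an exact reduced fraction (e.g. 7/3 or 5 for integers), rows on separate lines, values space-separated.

Answer: 3 323/120 125/36
293/120 347/100 751/240
26/9 323/120 43/12

Derivation:
After step 1:
  2 7/2 8/3
  7/2 13/5 17/4
  5/3 7/2 3
After step 2:
  3 323/120 125/36
  293/120 347/100 751/240
  26/9 323/120 43/12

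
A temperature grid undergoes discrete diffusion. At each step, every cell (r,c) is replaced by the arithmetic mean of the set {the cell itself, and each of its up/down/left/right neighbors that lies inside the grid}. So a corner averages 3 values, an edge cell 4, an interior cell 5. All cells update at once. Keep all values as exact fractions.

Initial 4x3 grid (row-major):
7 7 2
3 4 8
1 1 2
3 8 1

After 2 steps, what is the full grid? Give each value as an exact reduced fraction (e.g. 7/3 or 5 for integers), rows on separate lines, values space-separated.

After step 1:
  17/3 5 17/3
  15/4 23/5 4
  2 16/5 3
  4 13/4 11/3
After step 2:
  173/36 157/30 44/9
  961/240 411/100 259/60
  259/80 321/100 52/15
  37/12 847/240 119/36

Answer: 173/36 157/30 44/9
961/240 411/100 259/60
259/80 321/100 52/15
37/12 847/240 119/36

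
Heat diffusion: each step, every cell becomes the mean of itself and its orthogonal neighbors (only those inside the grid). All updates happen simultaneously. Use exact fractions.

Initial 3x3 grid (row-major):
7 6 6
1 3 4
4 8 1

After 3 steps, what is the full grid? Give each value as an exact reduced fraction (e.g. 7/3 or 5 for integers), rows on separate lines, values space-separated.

After step 1:
  14/3 11/2 16/3
  15/4 22/5 7/2
  13/3 4 13/3
After step 2:
  167/36 199/40 43/9
  343/80 423/100 527/120
  145/36 64/15 71/18
After step 3:
  10009/2160 11173/2400 1273/270
  20621/4800 26581/6000 31219/7200
  9059/2160 7411/1800 4537/1080

Answer: 10009/2160 11173/2400 1273/270
20621/4800 26581/6000 31219/7200
9059/2160 7411/1800 4537/1080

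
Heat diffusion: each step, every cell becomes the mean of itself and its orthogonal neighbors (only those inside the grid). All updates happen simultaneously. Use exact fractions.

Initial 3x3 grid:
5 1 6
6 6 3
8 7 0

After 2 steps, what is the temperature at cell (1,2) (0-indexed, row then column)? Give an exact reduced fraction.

Step 1: cell (1,2) = 15/4
Step 2: cell (1,2) = 901/240
Full grid after step 2:
  59/12 493/120 139/36
  437/80 487/100 901/240
  37/6 1211/240 37/9

Answer: 901/240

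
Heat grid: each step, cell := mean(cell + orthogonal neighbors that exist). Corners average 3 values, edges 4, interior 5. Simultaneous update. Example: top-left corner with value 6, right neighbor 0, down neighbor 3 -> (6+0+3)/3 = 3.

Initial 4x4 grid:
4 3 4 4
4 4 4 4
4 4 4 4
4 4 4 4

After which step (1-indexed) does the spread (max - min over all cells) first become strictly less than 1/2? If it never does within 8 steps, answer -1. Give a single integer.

Answer: 1

Derivation:
Step 1: max=4, min=11/3, spread=1/3
  -> spread < 1/2 first at step 1
Step 2: max=4, min=449/120, spread=31/120
Step 3: max=4, min=4109/1080, spread=211/1080
Step 4: max=4, min=415157/108000, spread=16843/108000
Step 5: max=35921/9000, min=3749357/972000, spread=130111/972000
Step 6: max=2152841/540000, min=112997633/29160000, spread=3255781/29160000
Step 7: max=2148893/540000, min=3398846309/874800000, spread=82360351/874800000
Step 8: max=386293559/97200000, min=102224683109/26244000000, spread=2074577821/26244000000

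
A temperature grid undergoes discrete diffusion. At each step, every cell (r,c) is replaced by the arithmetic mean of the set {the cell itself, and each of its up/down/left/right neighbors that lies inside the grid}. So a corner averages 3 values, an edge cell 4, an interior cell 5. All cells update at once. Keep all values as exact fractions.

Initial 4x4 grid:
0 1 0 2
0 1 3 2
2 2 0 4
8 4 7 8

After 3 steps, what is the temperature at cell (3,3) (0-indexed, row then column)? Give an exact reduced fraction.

Step 1: cell (3,3) = 19/3
Step 2: cell (3,3) = 175/36
Step 3: cell (3,3) = 9857/2160
Full grid after step 3:
  2039/2160 419/450 334/225 3737/2160
  10049/7200 10049/6000 11231/6000 18023/7200
  20089/7200 3269/1200 19991/6000 25007/7200
  7903/2160 3653/900 3769/900 9857/2160

Answer: 9857/2160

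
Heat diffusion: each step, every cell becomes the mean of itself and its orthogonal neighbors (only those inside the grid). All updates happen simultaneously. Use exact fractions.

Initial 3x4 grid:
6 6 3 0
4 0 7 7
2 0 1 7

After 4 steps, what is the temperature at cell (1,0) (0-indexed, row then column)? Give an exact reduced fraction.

Step 1: cell (1,0) = 3
Step 2: cell (1,0) = 103/30
Step 3: cell (1,0) = 221/72
Step 4: cell (1,0) = 69791/21600
Full grid after step 4:
  9167/2592 161167/43200 165871/43200 106613/25920
  69791/21600 118117/36000 272219/72000 693379/172800
  599/216 153/50 2093/600 34481/8640

Answer: 69791/21600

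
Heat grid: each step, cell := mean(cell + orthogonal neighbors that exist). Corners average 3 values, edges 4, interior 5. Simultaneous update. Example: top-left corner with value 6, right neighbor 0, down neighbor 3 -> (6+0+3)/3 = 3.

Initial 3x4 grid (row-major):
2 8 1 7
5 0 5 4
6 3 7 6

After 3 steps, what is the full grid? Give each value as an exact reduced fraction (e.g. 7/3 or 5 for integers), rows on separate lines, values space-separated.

Answer: 2939/720 4601/1200 667/150 1609/360
55577/14400 12809/3000 25573/6000 35551/7200
4601/1080 29881/7200 34741/7200 10579/2160

Derivation:
After step 1:
  5 11/4 21/4 4
  13/4 21/5 17/5 11/2
  14/3 4 21/4 17/3
After step 2:
  11/3 43/10 77/20 59/12
  1027/240 88/25 118/25 557/120
  143/36 1087/240 1099/240 197/36
After step 3:
  2939/720 4601/1200 667/150 1609/360
  55577/14400 12809/3000 25573/6000 35551/7200
  4601/1080 29881/7200 34741/7200 10579/2160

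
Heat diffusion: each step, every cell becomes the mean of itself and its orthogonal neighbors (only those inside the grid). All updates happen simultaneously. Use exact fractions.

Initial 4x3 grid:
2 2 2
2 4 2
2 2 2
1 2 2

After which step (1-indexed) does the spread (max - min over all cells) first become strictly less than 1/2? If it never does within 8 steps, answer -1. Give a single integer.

Step 1: max=5/2, min=5/3, spread=5/6
Step 2: max=123/50, min=31/18, spread=166/225
Step 3: max=5611/2400, min=27551/14400, spread=1223/2880
  -> spread < 1/2 first at step 3
Step 4: max=49751/21600, min=252191/129600, spread=9263/25920
Step 5: max=19670371/8640000, min=15643999/7776000, spread=20593349/77760000
Step 6: max=175651961/77760000, min=948366041/466560000, spread=4221829/18662400
Step 7: max=69613517851/31104000000, min=57694038019/27993600000, spread=49581280469/279936000000
Step 8: max=622940810141/279936000000, min=3486959323721/1679616000000, spread=2005484297/13436928000

Answer: 3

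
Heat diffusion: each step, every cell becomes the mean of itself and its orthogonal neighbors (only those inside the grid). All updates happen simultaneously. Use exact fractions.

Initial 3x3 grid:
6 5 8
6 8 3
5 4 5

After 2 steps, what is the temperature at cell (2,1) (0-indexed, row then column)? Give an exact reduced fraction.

Step 1: cell (2,1) = 11/2
Step 2: cell (2,1) = 197/40
Full grid after step 2:
  56/9 459/80 217/36
  1327/240 297/50 77/15
  67/12 197/40 31/6

Answer: 197/40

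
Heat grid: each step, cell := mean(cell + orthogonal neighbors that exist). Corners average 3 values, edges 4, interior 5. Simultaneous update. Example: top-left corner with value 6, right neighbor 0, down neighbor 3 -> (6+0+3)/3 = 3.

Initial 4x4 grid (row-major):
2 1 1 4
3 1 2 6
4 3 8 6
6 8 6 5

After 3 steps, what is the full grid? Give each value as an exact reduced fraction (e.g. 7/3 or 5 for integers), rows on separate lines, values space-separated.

After step 1:
  2 5/4 2 11/3
  5/2 2 18/5 9/2
  4 24/5 5 25/4
  6 23/4 27/4 17/3
After step 2:
  23/12 29/16 631/240 61/18
  21/8 283/100 171/50 1081/240
  173/40 431/100 132/25 257/48
  21/4 233/40 139/24 56/9
After step 3:
  305/144 5513/2400 20251/7200 947/270
  3509/1200 5999/2000 5599/1500 30001/7200
  1651/400 2257/500 28987/6000 38449/7200
  77/15 6353/1200 20807/3600 2501/432

Answer: 305/144 5513/2400 20251/7200 947/270
3509/1200 5999/2000 5599/1500 30001/7200
1651/400 2257/500 28987/6000 38449/7200
77/15 6353/1200 20807/3600 2501/432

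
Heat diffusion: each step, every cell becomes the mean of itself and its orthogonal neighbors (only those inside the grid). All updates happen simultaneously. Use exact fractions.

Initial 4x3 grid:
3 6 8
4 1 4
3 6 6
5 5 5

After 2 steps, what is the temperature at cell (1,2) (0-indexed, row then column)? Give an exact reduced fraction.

Step 1: cell (1,2) = 19/4
Step 2: cell (1,2) = 101/20
Full grid after step 2:
  139/36 571/120 61/12
  947/240 102/25 101/20
  947/240 117/25 293/60
  169/36 1147/240 95/18

Answer: 101/20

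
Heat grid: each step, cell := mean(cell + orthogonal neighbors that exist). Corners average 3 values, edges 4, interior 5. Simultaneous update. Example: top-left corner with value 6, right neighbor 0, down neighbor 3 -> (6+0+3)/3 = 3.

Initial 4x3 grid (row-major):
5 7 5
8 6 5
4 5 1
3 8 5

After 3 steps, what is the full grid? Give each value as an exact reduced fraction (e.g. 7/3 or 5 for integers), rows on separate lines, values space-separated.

Answer: 6491/1080 16343/2880 1469/270
8081/1440 6577/1200 7211/1440
847/160 239/48 6893/1440
101/20 2837/576 5039/1080

Derivation:
After step 1:
  20/3 23/4 17/3
  23/4 31/5 17/4
  5 24/5 4
  5 21/4 14/3
After step 2:
  109/18 1457/240 47/9
  1417/240 107/20 1207/240
  411/80 101/20 1063/240
  61/12 1183/240 167/36
After step 3:
  6491/1080 16343/2880 1469/270
  8081/1440 6577/1200 7211/1440
  847/160 239/48 6893/1440
  101/20 2837/576 5039/1080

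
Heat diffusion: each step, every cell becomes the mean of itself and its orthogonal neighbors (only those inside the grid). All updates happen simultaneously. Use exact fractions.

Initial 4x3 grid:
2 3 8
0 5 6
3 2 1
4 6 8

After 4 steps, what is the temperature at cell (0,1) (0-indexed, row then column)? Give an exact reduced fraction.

Answer: 1612099/432000

Derivation:
Step 1: cell (0,1) = 9/2
Step 2: cell (0,1) = 451/120
Step 3: cell (0,1) = 27761/7200
Step 4: cell (0,1) = 1612099/432000
Full grid after step 4:
  26747/8100 1612099/432000 137513/32400
  697057/216000 676301/180000 907807/216000
  753377/216000 172919/45000 34301/8000
  242411/64800 441841/108000 93787/21600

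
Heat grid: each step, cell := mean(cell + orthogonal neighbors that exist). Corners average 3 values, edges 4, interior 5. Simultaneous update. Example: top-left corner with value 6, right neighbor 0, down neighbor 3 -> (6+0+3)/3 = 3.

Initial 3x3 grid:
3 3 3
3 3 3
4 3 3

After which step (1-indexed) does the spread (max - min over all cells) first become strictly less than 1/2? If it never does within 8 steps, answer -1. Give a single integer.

Step 1: max=10/3, min=3, spread=1/3
  -> spread < 1/2 first at step 1
Step 2: max=59/18, min=3, spread=5/18
Step 3: max=689/216, min=3, spread=41/216
Step 4: max=41011/12960, min=1091/360, spread=347/2592
Step 5: max=2439737/777600, min=10957/3600, spread=2921/31104
Step 6: max=145796539/46656000, min=1321483/432000, spread=24611/373248
Step 7: max=8716802033/2799360000, min=29816741/9720000, spread=207329/4478976
Step 8: max=521914752451/167961600000, min=1594001599/518400000, spread=1746635/53747712

Answer: 1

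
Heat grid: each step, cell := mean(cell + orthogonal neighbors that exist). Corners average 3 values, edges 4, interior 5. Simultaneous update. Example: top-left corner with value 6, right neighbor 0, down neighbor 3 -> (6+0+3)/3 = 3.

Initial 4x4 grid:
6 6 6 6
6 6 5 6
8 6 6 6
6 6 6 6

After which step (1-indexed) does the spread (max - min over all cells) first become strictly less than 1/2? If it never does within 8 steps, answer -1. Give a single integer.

Answer: 4

Derivation:
Step 1: max=20/3, min=23/4, spread=11/12
Step 2: max=391/60, min=289/50, spread=221/300
Step 3: max=3451/540, min=14033/2400, spread=11743/21600
Step 4: max=10189/1620, min=63229/10800, spread=14093/32400
  -> spread < 1/2 first at step 4
Step 5: max=152099/24300, min=1908019/324000, spread=359903/972000
Step 6: max=11321969/1822500, min=57363397/9720000, spread=9061313/29160000
Step 7: max=2706249781/437400000, min=1727881213/291600000, spread=228855923/874800000
Step 8: max=8084373163/1312200000, min=51972697009/8748000000, spread=5769372233/26244000000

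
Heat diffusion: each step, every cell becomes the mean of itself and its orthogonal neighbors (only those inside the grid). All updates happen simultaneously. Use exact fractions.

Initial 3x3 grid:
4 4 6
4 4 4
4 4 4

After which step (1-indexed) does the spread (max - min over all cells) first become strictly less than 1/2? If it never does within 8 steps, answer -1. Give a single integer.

Step 1: max=14/3, min=4, spread=2/3
Step 2: max=41/9, min=4, spread=5/9
Step 3: max=473/108, min=4, spread=41/108
  -> spread < 1/2 first at step 3
Step 4: max=28051/6480, min=731/180, spread=347/1296
Step 5: max=1662137/388800, min=7357/1800, spread=2921/15552
Step 6: max=99140539/23328000, min=889483/216000, spread=24611/186624
Step 7: max=5917442033/1399680000, min=20096741/4860000, spread=207329/2239488
Step 8: max=353953152451/83980800000, min=1075601599/259200000, spread=1746635/26873856

Answer: 3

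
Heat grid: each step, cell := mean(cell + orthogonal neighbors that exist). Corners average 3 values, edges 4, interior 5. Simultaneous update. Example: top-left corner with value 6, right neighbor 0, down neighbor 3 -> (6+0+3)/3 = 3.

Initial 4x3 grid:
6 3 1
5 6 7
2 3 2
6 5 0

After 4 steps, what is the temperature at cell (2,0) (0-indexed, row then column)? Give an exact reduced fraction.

Answer: 869003/216000

Derivation:
Step 1: cell (2,0) = 4
Step 2: cell (2,0) = 1001/240
Step 3: cell (2,0) = 29609/7200
Step 4: cell (2,0) = 869003/216000
Full grid after step 4:
  281059/64800 907793/216000 16249/4050
  920623/216000 730589/180000 416249/108000
  869003/216000 171091/45000 384439/108000
  124117/32400 1550621/432000 220109/64800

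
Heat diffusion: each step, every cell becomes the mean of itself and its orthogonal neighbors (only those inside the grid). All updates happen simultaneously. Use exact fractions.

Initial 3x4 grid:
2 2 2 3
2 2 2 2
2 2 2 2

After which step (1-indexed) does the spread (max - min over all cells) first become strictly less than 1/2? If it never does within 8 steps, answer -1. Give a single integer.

Answer: 1

Derivation:
Step 1: max=7/3, min=2, spread=1/3
  -> spread < 1/2 first at step 1
Step 2: max=41/18, min=2, spread=5/18
Step 3: max=473/216, min=2, spread=41/216
Step 4: max=56057/25920, min=2, spread=4217/25920
Step 5: max=3319549/1555200, min=14479/7200, spread=38417/311040
Step 6: max=197824211/93312000, min=290597/144000, spread=1903471/18662400
Step 7: max=11798429089/5598720000, min=8755759/4320000, spread=18038617/223948800
Step 8: max=705114582851/335923200000, min=790526759/388800000, spread=883978523/13436928000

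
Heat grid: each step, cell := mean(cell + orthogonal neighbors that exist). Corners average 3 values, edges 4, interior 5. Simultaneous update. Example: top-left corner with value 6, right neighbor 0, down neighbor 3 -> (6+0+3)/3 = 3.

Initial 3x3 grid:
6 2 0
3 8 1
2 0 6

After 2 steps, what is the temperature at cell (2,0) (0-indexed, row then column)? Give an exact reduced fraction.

Step 1: cell (2,0) = 5/3
Step 2: cell (2,0) = 125/36
Full grid after step 2:
  149/36 43/15 35/12
  773/240 193/50 593/240
  125/36 27/10 121/36

Answer: 125/36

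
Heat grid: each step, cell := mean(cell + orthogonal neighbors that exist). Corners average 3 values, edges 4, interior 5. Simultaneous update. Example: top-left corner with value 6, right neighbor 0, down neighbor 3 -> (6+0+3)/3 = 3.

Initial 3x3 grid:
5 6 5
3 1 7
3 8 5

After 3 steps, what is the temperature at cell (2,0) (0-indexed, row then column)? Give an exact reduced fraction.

Answer: 1937/432

Derivation:
Step 1: cell (2,0) = 14/3
Step 2: cell (2,0) = 143/36
Step 3: cell (2,0) = 1937/432
Full grid after step 3:
  1913/432 13009/2880 247/48
  1483/360 121/25 7127/1440
  1937/432 13289/2880 2279/432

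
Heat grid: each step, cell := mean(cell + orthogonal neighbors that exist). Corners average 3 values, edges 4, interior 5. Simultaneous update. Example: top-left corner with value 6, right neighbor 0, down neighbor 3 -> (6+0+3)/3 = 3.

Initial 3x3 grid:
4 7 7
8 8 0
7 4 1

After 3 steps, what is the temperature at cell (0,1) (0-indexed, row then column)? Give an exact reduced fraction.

Step 1: cell (0,1) = 13/2
Step 2: cell (0,1) = 229/40
Step 3: cell (0,1) = 13703/2400
Full grid after step 3:
  13289/2160 13703/2400 5297/1080
  87443/14400 10397/2000 16267/3600
  12119/2160 2957/600 544/135

Answer: 13703/2400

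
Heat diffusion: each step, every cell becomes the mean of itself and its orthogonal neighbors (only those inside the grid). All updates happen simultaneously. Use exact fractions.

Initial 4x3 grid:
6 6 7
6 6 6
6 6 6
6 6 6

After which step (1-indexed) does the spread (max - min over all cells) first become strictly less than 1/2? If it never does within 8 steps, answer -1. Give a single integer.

Answer: 1

Derivation:
Step 1: max=19/3, min=6, spread=1/3
  -> spread < 1/2 first at step 1
Step 2: max=113/18, min=6, spread=5/18
Step 3: max=1337/216, min=6, spread=41/216
Step 4: max=159737/25920, min=6, spread=4217/25920
Step 5: max=9540349/1555200, min=43279/7200, spread=38417/311040
Step 6: max=571072211/93312000, min=866597/144000, spread=1903471/18662400
Step 7: max=34193309089/5598720000, min=26035759/4320000, spread=18038617/223948800
Step 8: max=2048807382851/335923200000, min=2345726759/388800000, spread=883978523/13436928000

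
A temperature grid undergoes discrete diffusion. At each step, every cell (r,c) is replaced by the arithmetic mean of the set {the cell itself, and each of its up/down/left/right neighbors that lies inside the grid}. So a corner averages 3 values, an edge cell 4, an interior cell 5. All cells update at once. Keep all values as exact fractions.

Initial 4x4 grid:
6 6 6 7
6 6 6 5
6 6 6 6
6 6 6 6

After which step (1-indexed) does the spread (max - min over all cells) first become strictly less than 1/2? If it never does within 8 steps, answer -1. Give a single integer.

Answer: 2

Derivation:
Step 1: max=25/4, min=23/4, spread=1/2
Step 2: max=73/12, min=471/80, spread=47/240
  -> spread < 1/2 first at step 2
Step 3: max=14501/2400, min=14191/2400, spread=31/240
Step 4: max=144469/24000, min=128311/21600, spread=17111/216000
Step 5: max=1298189/216000, min=12856927/2160000, spread=124963/2160000
Step 6: max=25937363/4320000, min=115789447/19440000, spread=1857373/38880000
Step 7: max=233385817/38880000, min=5564173/933120, spread=2317913/58320000
Step 8: max=34987813247/5832000000, min=104377794511/17496000000, spread=58564523/1749600000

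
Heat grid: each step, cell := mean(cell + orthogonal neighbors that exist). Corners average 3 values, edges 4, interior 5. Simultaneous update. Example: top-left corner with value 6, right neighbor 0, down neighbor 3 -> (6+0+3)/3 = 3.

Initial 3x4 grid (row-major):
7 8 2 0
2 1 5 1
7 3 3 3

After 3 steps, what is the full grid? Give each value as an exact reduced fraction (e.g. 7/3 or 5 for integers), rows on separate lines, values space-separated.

Answer: 4919/1080 28507/7200 2563/800 869/360
60629/14400 11633/3000 8803/3000 36589/14400
2891/720 89/25 11221/3600 5489/2160

Derivation:
After step 1:
  17/3 9/2 15/4 1
  17/4 19/5 12/5 9/4
  4 7/2 7/2 7/3
After step 2:
  173/36 1063/240 233/80 7/3
  1063/240 369/100 157/50 479/240
  47/12 37/10 44/15 97/36
After step 3:
  4919/1080 28507/7200 2563/800 869/360
  60629/14400 11633/3000 8803/3000 36589/14400
  2891/720 89/25 11221/3600 5489/2160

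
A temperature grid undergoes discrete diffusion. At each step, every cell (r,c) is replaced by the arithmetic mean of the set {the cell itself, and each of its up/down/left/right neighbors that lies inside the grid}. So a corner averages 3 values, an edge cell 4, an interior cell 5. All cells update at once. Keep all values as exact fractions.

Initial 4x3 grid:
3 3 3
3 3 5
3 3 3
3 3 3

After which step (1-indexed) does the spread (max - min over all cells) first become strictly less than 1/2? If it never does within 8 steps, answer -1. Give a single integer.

Step 1: max=11/3, min=3, spread=2/3
Step 2: max=211/60, min=3, spread=31/60
Step 3: max=1831/540, min=3, spread=211/540
  -> spread < 1/2 first at step 3
Step 4: max=178897/54000, min=2747/900, spread=14077/54000
Step 5: max=1598407/486000, min=165683/54000, spread=5363/24300
Step 6: max=47480809/14580000, min=92869/30000, spread=93859/583200
Step 7: max=2834674481/874800000, min=151136467/48600000, spread=4568723/34992000
Step 8: max=169244435629/52488000000, min=4555618889/1458000000, spread=8387449/83980800

Answer: 3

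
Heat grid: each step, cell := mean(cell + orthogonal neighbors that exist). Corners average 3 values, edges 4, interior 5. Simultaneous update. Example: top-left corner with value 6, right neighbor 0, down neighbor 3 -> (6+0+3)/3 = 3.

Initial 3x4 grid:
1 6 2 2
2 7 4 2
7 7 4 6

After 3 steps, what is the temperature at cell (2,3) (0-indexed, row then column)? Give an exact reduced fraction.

Step 1: cell (2,3) = 4
Step 2: cell (2,3) = 17/4
Step 3: cell (2,3) = 62/15
Full grid after step 3:
  2909/720 157/40 29/8 193/60
  2617/576 5479/1200 817/200 593/160
  10967/2160 457/90 113/24 62/15

Answer: 62/15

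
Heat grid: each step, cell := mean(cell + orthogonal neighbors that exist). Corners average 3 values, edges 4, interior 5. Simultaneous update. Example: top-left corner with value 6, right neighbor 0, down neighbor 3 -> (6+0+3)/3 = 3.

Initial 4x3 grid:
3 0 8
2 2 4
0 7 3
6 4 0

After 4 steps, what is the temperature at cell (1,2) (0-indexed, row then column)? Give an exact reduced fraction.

Answer: 245303/72000

Derivation:
Step 1: cell (1,2) = 17/4
Step 2: cell (1,2) = 59/16
Step 3: cell (1,2) = 8359/2400
Step 4: cell (1,2) = 245303/72000
Full grid after step 4:
  359759/129600 2652451/864000 144203/43200
  9856/3375 1126439/360000 245303/72000
  84613/27000 1195139/360000 730529/216000
  434659/129600 2897131/864000 444409/129600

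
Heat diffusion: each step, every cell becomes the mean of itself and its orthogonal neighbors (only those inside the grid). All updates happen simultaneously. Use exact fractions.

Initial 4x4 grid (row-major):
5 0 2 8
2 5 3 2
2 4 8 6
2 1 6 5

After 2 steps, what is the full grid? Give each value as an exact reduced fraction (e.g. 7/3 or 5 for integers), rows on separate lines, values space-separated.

After step 1:
  7/3 3 13/4 4
  7/2 14/5 4 19/4
  5/2 4 27/5 21/4
  5/3 13/4 5 17/3
After step 2:
  53/18 683/240 57/16 4
  167/60 173/50 101/25 9/2
  35/12 359/100 473/100 79/15
  89/36 167/48 1159/240 191/36

Answer: 53/18 683/240 57/16 4
167/60 173/50 101/25 9/2
35/12 359/100 473/100 79/15
89/36 167/48 1159/240 191/36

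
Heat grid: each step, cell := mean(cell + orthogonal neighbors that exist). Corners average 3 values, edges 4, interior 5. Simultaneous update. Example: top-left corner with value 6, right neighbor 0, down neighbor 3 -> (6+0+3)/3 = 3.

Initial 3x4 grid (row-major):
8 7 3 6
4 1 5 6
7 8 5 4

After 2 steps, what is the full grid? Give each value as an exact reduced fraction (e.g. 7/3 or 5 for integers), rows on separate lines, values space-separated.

Answer: 193/36 16/3 19/4 31/6
17/3 24/5 5 77/16
199/36 265/48 79/16 21/4

Derivation:
After step 1:
  19/3 19/4 21/4 5
  5 5 4 21/4
  19/3 21/4 11/2 5
After step 2:
  193/36 16/3 19/4 31/6
  17/3 24/5 5 77/16
  199/36 265/48 79/16 21/4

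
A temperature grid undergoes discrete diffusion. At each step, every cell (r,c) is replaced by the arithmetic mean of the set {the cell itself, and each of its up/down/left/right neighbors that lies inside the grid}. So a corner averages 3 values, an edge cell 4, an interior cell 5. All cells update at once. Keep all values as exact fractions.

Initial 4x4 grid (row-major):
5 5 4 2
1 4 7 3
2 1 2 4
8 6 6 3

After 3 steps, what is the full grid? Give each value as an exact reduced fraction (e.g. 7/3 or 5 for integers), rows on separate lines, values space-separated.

After step 1:
  11/3 9/2 9/2 3
  3 18/5 4 4
  3 3 4 3
  16/3 21/4 17/4 13/3
After step 2:
  67/18 61/15 4 23/6
  199/60 181/50 201/50 7/2
  43/12 377/100 73/20 23/6
  163/36 107/24 107/24 139/36
After step 3:
  1999/540 3467/900 199/50 34/9
  6409/1800 2819/750 1879/500 1139/300
  6839/1800 11449/3000 11839/3000 167/45
  905/216 15493/3600 2957/720 875/216

Answer: 1999/540 3467/900 199/50 34/9
6409/1800 2819/750 1879/500 1139/300
6839/1800 11449/3000 11839/3000 167/45
905/216 15493/3600 2957/720 875/216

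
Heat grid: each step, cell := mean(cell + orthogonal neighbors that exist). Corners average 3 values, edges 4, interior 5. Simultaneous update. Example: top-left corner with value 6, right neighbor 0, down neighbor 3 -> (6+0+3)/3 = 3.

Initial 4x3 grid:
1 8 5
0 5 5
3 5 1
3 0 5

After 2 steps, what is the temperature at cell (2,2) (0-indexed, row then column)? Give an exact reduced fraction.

Answer: 16/5

Derivation:
Step 1: cell (2,2) = 4
Step 2: cell (2,2) = 16/5
Full grid after step 2:
  10/3 367/80 59/12
  63/20 92/25 93/20
  49/20 87/25 16/5
  8/3 201/80 37/12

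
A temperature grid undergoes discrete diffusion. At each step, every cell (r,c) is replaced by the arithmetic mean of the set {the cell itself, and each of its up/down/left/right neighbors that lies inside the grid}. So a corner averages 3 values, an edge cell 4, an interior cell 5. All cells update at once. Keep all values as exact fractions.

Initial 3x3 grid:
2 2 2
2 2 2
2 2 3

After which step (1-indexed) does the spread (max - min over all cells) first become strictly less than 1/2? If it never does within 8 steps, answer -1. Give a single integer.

Step 1: max=7/3, min=2, spread=1/3
  -> spread < 1/2 first at step 1
Step 2: max=41/18, min=2, spread=5/18
Step 3: max=473/216, min=2, spread=41/216
Step 4: max=28051/12960, min=731/360, spread=347/2592
Step 5: max=1662137/777600, min=7357/3600, spread=2921/31104
Step 6: max=99140539/46656000, min=889483/432000, spread=24611/373248
Step 7: max=5917442033/2799360000, min=20096741/9720000, spread=207329/4478976
Step 8: max=353953152451/167961600000, min=1075601599/518400000, spread=1746635/53747712

Answer: 1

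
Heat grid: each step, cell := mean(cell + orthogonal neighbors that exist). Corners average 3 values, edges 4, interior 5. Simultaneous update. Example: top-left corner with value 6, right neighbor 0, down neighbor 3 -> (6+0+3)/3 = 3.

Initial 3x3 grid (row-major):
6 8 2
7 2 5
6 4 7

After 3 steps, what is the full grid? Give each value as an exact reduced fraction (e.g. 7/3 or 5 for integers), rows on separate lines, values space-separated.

Answer: 1343/240 12149/2400 1777/360
76769/14400 5213/1000 2117/450
2923/540 23873/4800 10667/2160

Derivation:
After step 1:
  7 9/2 5
  21/4 26/5 4
  17/3 19/4 16/3
After step 2:
  67/12 217/40 9/2
  1387/240 237/50 293/60
  47/9 419/80 169/36
After step 3:
  1343/240 12149/2400 1777/360
  76769/14400 5213/1000 2117/450
  2923/540 23873/4800 10667/2160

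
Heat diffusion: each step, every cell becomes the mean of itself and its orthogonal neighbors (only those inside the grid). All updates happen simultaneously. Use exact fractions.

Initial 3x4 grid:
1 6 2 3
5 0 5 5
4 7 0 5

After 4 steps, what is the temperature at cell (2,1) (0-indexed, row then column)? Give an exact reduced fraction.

Answer: 40627/10800

Derivation:
Step 1: cell (2,1) = 11/4
Step 2: cell (2,1) = 127/30
Step 3: cell (2,1) = 623/180
Step 4: cell (2,1) = 40627/10800
Full grid after step 4:
  7253/2160 50911/14400 145909/43200 11797/3240
  317081/86400 30637/9000 33107/9000 304363/86400
  46573/12960 40627/10800 19073/5400 48433/12960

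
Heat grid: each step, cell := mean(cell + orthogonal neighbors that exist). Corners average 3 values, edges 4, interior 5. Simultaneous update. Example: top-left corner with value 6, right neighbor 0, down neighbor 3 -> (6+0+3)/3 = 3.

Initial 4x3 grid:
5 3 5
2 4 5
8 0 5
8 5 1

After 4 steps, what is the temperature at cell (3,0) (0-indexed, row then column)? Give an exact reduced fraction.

Step 1: cell (3,0) = 7
Step 2: cell (3,0) = 5
Step 3: cell (3,0) = 3553/720
Step 4: cell (3,0) = 48487/10800
Full grid after step 4:
  531889/129600 3392251/864000 521839/129600
  885509/216000 1480859/360000 51899/13500
  107741/24000 91049/22500 53659/13500
  48487/10800 1869533/432000 252547/64800

Answer: 48487/10800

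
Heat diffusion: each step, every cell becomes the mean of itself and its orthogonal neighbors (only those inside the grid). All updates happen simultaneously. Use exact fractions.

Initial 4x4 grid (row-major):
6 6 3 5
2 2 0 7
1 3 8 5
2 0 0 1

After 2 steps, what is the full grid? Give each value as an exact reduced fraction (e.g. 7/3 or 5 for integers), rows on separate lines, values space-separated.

After step 1:
  14/3 17/4 7/2 5
  11/4 13/5 4 17/4
  2 14/5 16/5 21/4
  1 5/4 9/4 2
After step 2:
  35/9 901/240 67/16 17/4
  721/240 82/25 351/100 37/8
  171/80 237/100 7/2 147/40
  17/12 73/40 87/40 19/6

Answer: 35/9 901/240 67/16 17/4
721/240 82/25 351/100 37/8
171/80 237/100 7/2 147/40
17/12 73/40 87/40 19/6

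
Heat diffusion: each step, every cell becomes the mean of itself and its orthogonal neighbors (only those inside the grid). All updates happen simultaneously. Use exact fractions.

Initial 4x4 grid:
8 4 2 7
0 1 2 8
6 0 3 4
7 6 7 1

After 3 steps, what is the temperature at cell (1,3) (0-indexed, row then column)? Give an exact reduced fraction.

Step 1: cell (1,3) = 21/4
Step 2: cell (1,3) = 1087/240
Step 3: cell (1,3) = 30403/7200
Full grid after step 3:
  1219/360 1421/400 14009/3600 9727/2160
  2119/600 3191/1000 22333/6000 30403/7200
  6887/1800 22403/6000 3673/1000 3259/800
  9857/2160 30383/7200 9877/2400 1477/360

Answer: 30403/7200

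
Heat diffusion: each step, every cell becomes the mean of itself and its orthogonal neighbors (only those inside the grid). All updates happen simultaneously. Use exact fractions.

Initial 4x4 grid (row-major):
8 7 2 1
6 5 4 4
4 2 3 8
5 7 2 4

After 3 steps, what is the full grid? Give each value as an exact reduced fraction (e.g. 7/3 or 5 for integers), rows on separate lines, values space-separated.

Answer: 251/45 371/75 916/225 1949/540
1589/300 1181/250 6089/1500 6953/1800
4291/900 1339/300 3113/750 7489/1800
2483/540 7757/1800 7669/1800 583/135

Derivation:
After step 1:
  7 11/2 7/2 7/3
  23/4 24/5 18/5 17/4
  17/4 21/5 19/5 19/4
  16/3 4 4 14/3
After step 2:
  73/12 26/5 56/15 121/36
  109/20 477/100 399/100 56/15
  293/60 421/100 407/100 131/30
  163/36 263/60 247/60 161/36
After step 3:
  251/45 371/75 916/225 1949/540
  1589/300 1181/250 6089/1500 6953/1800
  4291/900 1339/300 3113/750 7489/1800
  2483/540 7757/1800 7669/1800 583/135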